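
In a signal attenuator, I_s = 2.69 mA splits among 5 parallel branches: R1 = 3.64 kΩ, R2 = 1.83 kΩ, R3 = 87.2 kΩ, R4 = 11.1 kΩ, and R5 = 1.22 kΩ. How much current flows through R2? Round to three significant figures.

I ≈ 0.844 mA

ΣG = 1/3.64 + 1/1.83 + 1/87.2 + 1/11.1 + 1/1.22 = 1.742.
Current divider: I(R2) = I_s · G_k/ΣG = 2.69 × (0.5464/1.742) = 2.69 × 0.3136 = 0.8436 mA.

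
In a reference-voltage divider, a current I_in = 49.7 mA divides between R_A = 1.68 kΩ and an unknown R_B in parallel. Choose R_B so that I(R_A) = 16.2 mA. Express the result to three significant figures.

In a two-way split, I_A/I_in = R_B/(R_A + R_B).
16.2/49.7 = R_B/(R_A + R_B) → R_B = R_A · (0.3260)/(1 − 0.3260) = 1.68 × 0.4836 = 0.8124 kΩ.

R_B ≈ 0.812 kΩ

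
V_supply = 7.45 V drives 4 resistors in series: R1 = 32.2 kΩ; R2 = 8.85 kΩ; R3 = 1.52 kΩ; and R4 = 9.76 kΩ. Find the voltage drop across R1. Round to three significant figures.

V ≈ 4.58 V

Total series resistance ΣR = 32.2 + 8.85 + 1.52 + 9.76 = 52.33 kΩ.
V = V_supply · R/ΣR = 7.45 × 0.6153 = 4.584 V.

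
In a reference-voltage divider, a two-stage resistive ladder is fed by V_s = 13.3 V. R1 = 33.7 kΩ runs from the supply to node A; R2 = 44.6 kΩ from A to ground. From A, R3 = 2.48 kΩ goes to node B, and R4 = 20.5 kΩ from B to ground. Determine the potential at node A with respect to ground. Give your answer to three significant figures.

V_A ≈ 4.13 V

The second stage (R3 + R4 = 22.98 kΩ) loads node A in parallel with R2.
Effective lower resistance at A: R2 ‖ 22.98 = 15.17 kΩ.
First divider: V_A = V_s · 15.17/(33.7 + 15.17) = 4.128 V.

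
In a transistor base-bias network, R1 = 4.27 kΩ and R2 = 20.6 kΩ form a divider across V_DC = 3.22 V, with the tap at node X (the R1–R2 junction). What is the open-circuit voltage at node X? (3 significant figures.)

V_th ≈ 2.67 V

V_th is the unloaded tap voltage: V_DC · R2/(R1+R2) = 3.22 × 0.8283 = 2.667 V.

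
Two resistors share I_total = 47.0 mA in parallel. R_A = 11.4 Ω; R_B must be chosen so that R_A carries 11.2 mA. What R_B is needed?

In a two-way split, I_A/I_total = R_B/(R_A + R_B).
With f = 0.2383, R_B = R_A · f/(1−f) = 11.4 × 0.3128 = 3.566 Ω.

R_B ≈ 3.57 Ω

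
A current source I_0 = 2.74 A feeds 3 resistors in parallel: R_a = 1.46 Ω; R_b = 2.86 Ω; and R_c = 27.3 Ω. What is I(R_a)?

I ≈ 1.75 A

Conductances: ΣG = 1/1.46 + 1/2.86 + 1/27.3 = 1.071 (1/Ω).
Current divider: I(R_a) = I_0 · G_k/ΣG = 2.74 × (0.6849/1.071) = 2.74 × 0.6394 = 1.752 A.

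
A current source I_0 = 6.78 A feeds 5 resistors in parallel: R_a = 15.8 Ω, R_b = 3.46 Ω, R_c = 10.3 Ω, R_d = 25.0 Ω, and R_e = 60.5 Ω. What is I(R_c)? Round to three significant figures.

ΣG = 1/15.8 + 1/3.46 + 1/10.3 + 1/25.0 + 1/60.5 = 0.5059.
Current divider: I(R_c) = I_0 · G_k/ΣG = 6.78 × (0.09709/0.5059) = 6.78 × 0.1919 = 1.301 A.

I ≈ 1.30 A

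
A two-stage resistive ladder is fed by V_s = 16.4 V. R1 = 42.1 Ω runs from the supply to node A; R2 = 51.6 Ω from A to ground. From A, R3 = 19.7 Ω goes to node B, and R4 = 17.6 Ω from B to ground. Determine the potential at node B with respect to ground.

V_B ≈ 2.63 V

Node A sees R2 in parallel with the series input of stage 2, R3 + R4 = 37.30 Ω.
R2 ‖ (R3+R4) = 21.65 Ω.
First divider: V_A = V_s · 21.65/(42.1 + 21.65) = 5.570 V.
V_B = V_A × 0.4718 = 2.628 V.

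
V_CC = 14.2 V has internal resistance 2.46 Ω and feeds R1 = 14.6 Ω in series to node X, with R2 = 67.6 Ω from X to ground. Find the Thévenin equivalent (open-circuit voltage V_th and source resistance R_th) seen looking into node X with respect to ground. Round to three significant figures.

V_th ≈ 11.3 V, R_th ≈ 13.6 Ω

R1' = 2.46 + 14.6 = 17.06 Ω (source resistance + R1).
With X open, the divider is unloaded: V_th = 14.2 × 67.6/84.66 = 11.34 V.
Zeroing V_CC shorts the top of R1' to ground, so R_th = R1' ‖ R2 = 13.62 Ω.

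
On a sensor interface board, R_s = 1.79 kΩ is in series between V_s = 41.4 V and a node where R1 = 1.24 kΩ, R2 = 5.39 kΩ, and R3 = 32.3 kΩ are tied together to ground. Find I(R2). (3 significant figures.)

I ≈ 2.71 mA

Equivalent of the parallel group: R_p = 0.9776 kΩ.
V_A = 41.4 × 0.9776/2.768 = 14.62 V.
Branch current I = V_A/R2 = 14.62/5.39 = 2.713 mA.
(Equivalently: I_total = 14.96 mA, then current-divider fraction G_k/ΣG = 0.1814.)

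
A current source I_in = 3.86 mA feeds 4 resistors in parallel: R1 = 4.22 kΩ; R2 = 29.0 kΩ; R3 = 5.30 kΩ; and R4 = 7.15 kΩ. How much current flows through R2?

Conductances: ΣG = 1/4.22 + 1/29.0 + 1/5.30 + 1/7.15 = 0.6000 (1/kΩ).
R2 takes the fraction G_k/ΣG = 0.03448/0.6000 = 0.05747, so I = 3.86 × 0.05747 = 0.2218 mA.

I ≈ 0.222 mA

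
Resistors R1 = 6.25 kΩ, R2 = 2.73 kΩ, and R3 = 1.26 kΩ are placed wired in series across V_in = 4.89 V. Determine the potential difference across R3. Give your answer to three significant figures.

V ≈ 0.602 V

ΣR = 6.25 + 2.73 + 1.26 = 10.24 kΩ.
Voltage divider: V = V_in · (1.260 / 10.24) = 4.89 × 0.1230 = 0.6017 V.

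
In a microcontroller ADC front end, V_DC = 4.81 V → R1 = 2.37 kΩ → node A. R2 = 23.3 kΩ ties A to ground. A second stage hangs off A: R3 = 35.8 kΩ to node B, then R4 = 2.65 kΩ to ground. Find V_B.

Node A sees R2 in parallel with the series input of stage 2, R3 + R4 = 38.45 kΩ.
Effective lower resistance at A: R2 ‖ 38.45 = 14.51 kΩ.
V_A = 4.81 × 14.51/(2.37 + 14.51) = 4.135 V.
V_B = V_A × 0.06892 = 0.2850 V.

V_B ≈ 0.285 V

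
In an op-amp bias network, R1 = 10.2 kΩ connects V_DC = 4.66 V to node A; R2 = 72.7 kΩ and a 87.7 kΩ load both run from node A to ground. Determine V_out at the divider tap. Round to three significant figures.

R2 ‖ R_L = (72.7 × 87.7)/(72.7 + 87.7) = 39.75 kΩ.
Voltage divider with the loaded lower leg: V_out = 4.66 × 39.75/(10.2 + 39.75) = 4.66 × 0.7958 = 3.708 V.

V_out ≈ 3.71 V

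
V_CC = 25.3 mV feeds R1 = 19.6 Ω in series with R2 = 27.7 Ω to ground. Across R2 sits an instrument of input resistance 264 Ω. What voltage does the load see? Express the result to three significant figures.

First combine the lower leg with the load: R2 ‖ R_L = 25.07 Ω.
Now apply the divider: V_out = 25.3 × 0.5612 = 14.20 mV.

V_out ≈ 14.2 mV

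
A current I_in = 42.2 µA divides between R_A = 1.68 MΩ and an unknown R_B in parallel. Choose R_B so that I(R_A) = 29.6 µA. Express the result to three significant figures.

The fraction through R_A equals R_B/(R_A+R_B).
29.6/42.2 = R_B/(R_A + R_B) → R_B = R_A · (0.7014)/(1 − 0.7014) = 1.68 × 2.349 = 3.947 MΩ.

R_B ≈ 3.95 MΩ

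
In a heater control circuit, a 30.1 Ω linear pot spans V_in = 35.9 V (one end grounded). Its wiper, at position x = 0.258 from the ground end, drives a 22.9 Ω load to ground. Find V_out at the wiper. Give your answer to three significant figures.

V_out ≈ 7.40 V

Lower segment x·R_p = 7.766 Ω; upper segment (1−x)·R_p = 22.33 Ω.
Lower segment in parallel with the load: 7.766 ‖ 22.9 = 5.799 Ω.
Loaded-divider output: V_out = 35.9 × 0.2061 = 7.400 V.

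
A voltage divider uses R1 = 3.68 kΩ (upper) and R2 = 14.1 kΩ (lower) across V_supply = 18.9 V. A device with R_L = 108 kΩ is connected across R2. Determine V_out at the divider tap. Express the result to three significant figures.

First combine the lower leg with the load: R2 ‖ R_L = 12.47 kΩ.
Now apply the divider: V_out = 18.9 × 0.7722 = 14.59 V.
(Unloaded it would be 15.0 V; the load pulls it down.)

V_out ≈ 14.6 V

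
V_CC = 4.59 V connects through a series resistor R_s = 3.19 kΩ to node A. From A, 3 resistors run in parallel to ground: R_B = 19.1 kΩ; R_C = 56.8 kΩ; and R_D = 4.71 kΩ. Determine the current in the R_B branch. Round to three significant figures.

I ≈ 0.126 mA

Combine the parallel branches: R_p = (1/19.1 + 1/56.8 + 1/4.71)⁻¹ = 3.543 kΩ.
V_A by voltage divider: V_A = 4.59 × 3.543/(3.19 + 3.543) = 2.415 V.
Branch current I = V_A/R_B = 2.415/19.1 = 0.1265 mA.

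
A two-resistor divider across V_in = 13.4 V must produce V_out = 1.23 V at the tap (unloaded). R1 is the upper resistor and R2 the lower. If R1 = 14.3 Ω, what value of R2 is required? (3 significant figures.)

The divider ratio is R2/(R1+R2) = 1.23/13.4 = 0.09179.
R2 = R1 · 0.09179/(1 − 0.09179) = 1.445 Ω.

R2 ≈ 1.45 Ω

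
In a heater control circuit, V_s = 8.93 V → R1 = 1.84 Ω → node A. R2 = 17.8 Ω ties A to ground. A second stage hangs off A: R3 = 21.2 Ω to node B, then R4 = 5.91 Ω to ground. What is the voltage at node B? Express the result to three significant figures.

V_B ≈ 1.66 V

Looking into the second stage from A: R3 + R4 = 27.11 Ω appears in parallel with R2.
Effective lower resistance at A: R2 ‖ 27.11 = 10.75 Ω.
V_A = 8.93 × 10.75/(1.84 + 10.75) = 7.624 V.
Then the unloaded second divider: V_B = V_A × R4/(R3+R4) = 7.624 × 0.2180 = 1.662 V.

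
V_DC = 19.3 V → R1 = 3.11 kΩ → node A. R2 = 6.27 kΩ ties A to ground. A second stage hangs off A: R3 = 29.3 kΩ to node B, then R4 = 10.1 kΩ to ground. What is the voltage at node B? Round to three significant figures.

Looking into the second stage from A: R3 + R4 = 39.40 kΩ appears in parallel with R2.
R2 ‖ (R3+R4) = 5.409 kΩ.
So V_A = 19.3 × 0.6349 = 12.25 V.
Stage 2 is unloaded, so V_B = V_A · R4/(R3+R4) = 12.25 × 10.1/39.40 = 3.141 V.

V_B ≈ 3.14 V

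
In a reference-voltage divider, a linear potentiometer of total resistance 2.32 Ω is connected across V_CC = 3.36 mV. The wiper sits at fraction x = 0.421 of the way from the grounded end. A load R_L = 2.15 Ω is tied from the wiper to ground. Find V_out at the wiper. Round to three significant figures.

The pot divides into 1.343 Ω above the wiper and 0.9767 Ω below.
Lower segment in parallel with the load: 0.9767 ‖ 2.15 = 0.6716 Ω.
V_out = 3.36 × 0.6716/(1.343 + 0.6716) = 1.120 mV.

V_out ≈ 1.12 mV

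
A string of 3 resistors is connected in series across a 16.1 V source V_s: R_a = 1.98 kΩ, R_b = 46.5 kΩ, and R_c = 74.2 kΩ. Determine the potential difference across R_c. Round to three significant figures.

V ≈ 9.74 V

Total series resistance ΣR = 1.98 + 46.5 + 74.2 = 122.7 kΩ.
V = V_s · R/ΣR = 16.1 × 0.6048 = 9.738 V.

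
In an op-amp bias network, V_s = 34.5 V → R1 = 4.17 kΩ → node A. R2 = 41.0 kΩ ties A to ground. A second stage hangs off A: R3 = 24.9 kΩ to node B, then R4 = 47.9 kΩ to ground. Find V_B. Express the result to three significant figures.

Looking into the second stage from A: R3 + R4 = 72.80 kΩ appears in parallel with R2.
Effective lower resistance at A: R2 ‖ 72.80 = 26.23 kΩ.
V_A = 34.5 × 26.23/(4.17 + 26.23) = 29.77 V.
V_B = V_A × 0.6580 = 19.59 V.

V_B ≈ 19.6 V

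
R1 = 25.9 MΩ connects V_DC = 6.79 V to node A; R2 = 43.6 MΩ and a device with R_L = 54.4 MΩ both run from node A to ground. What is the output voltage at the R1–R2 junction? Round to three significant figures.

R2 ‖ R_L = (43.6 × 54.4)/(43.6 + 54.4) = 24.20 MΩ.
Voltage divider with the loaded lower leg: V_out = 6.79 × 24.20/(25.9 + 24.20) = 6.79 × 0.4831 = 3.280 V.

V_out ≈ 3.28 V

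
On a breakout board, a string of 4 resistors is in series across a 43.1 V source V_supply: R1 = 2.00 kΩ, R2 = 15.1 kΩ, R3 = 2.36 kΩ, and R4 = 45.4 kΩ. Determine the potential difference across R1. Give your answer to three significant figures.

Total series resistance ΣR = 2.00 + 15.1 + 2.36 + 45.4 = 64.86 kΩ.
By the voltage-divider rule, V = 43.1 × 2.000/64.86 = 1.329 V.

V ≈ 1.33 V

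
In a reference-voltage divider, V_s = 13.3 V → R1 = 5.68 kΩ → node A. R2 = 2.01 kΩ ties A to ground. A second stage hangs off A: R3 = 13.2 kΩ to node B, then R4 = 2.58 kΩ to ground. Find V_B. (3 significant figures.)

The second stage (R3 + R4 = 15.78 kΩ) loads node A in parallel with R2.
R2 ‖ (R3+R4) = 1.783 kΩ.
V_A = 13.3 × 1.783/(5.68 + 1.783) = 3.177 V.
Then the unloaded second divider: V_B = V_A × R4/(R3+R4) = 3.177 × 0.1635 = 0.5195 V.

V_B ≈ 0.519 V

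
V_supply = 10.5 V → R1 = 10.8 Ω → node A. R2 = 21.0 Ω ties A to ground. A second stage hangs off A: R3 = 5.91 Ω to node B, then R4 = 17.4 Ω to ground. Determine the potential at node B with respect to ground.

V_B ≈ 3.96 V

The second stage (R3 + R4 = 23.31 Ω) loads node A in parallel with R2.
Effective lower resistance at A: R2 ‖ 23.31 = 11.05 Ω.
V_A = 10.5 × 11.05/(10.8 + 11.05) = 5.309 V.
Then the unloaded second divider: V_B = V_A × R4/(R3+R4) = 5.309 × 0.7465 = 3.963 V.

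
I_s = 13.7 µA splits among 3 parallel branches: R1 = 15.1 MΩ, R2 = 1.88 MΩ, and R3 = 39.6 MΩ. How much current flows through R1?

Total conductance ΣG = 1/15.1 + 1/1.88 + 1/39.6 = 0.6234 (units of 1/MΩ).
R1 takes the fraction G_k/ΣG = 0.06623/0.6234 = 0.1062, so I = 13.7 × 0.1062 = 1.455 µA.

I ≈ 1.46 µA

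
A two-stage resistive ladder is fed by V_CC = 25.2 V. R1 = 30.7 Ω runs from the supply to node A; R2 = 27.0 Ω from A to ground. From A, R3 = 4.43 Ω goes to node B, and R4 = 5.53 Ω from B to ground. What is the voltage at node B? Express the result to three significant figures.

V_B ≈ 2.68 V

Looking into the second stage from A: R3 + R4 = 9.960 Ω appears in parallel with R2.
R2 ‖ (R3+R4) = 7.276 Ω.
First divider: V_A = V_CC · 7.276/(30.7 + 7.276) = 4.828 V.
V_B = V_A × 0.5552 = 2.681 V.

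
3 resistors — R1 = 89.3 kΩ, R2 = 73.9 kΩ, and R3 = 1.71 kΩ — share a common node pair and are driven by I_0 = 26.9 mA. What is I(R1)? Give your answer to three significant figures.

Total conductance ΣG = 1/89.3 + 1/73.9 + 1/1.71 = 0.6095 (units of 1/kΩ).
By the current-divider rule, I = I_0 · G_k/ΣG = 26.9 × 0.01837 = 0.4942 mA.

I ≈ 0.494 mA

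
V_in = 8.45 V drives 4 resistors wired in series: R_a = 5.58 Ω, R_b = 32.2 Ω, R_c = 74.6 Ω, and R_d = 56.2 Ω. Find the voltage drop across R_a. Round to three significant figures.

V ≈ 0.280 V

Total series resistance ΣR = 5.58 + 32.2 + 74.6 + 56.2 = 168.6 Ω.
V = V_in · R/ΣR = 8.45 × 0.03310 = 0.2797 V.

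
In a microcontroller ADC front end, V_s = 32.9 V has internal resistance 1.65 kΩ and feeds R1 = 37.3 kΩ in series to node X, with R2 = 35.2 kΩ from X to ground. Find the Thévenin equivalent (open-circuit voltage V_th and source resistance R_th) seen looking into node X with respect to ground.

R1' = 1.65 + 37.3 = 38.95 kΩ (source resistance + R1).
With X open, the divider is unloaded: V_th = 32.9 × 35.2/74.15 = 15.62 V.
Zeroing V_s shorts the top of R1' to ground, so R_th = R1' ‖ R2 = 18.49 kΩ.

V_th ≈ 15.6 V, R_th ≈ 18.5 kΩ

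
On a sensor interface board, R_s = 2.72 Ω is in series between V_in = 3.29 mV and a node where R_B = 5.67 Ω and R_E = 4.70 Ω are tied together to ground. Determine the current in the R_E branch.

I ≈ 0.340 mA

Parallel bank: R_p = 1/(1/5.67 + 1/4.70) = 2.570 Ω.
V_A = 3.29 × 2.570/5.290 = 1.598 mV.
Branch current I = V_A/R_E = 1.598/4.70 = 0.3401 mA.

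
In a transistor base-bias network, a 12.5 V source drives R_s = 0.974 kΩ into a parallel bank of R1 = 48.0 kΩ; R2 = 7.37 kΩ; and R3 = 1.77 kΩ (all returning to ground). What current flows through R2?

Parallel bank: R_p = 1/(1/48.0 + 1/7.37 + 1/1.77) = 1.386 kΩ.
Node voltage V_A = V_supply · R_p/(R_s + R_p) = 12.5 × 0.5873 = 7.341 V.
I(R2) = V_A / R2 = 7.341/7.37 = 0.9961 mA.
(Equivalently: I_total = 5.297 mA, then current-divider fraction G_k/ΣG = 0.1881.)

I ≈ 0.996 mA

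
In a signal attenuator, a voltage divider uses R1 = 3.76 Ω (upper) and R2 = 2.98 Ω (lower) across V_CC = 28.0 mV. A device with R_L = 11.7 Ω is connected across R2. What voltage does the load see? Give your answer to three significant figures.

The load sits in parallel with R2, giving an effective lower resistance R2' = R2·R_L/(R2+R_L) = 2.375 Ω.
Then V_out = V_CC · R2'/(R1 + R2') = 28.0 × 2.375/6.135 = 10.84 mV.
(Unloaded it would be 12.4 mV; the load pulls it down.)

V_out ≈ 10.8 mV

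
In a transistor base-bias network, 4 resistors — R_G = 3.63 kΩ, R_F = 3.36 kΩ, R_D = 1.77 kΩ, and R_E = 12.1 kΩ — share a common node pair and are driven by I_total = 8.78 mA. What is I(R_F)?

I ≈ 2.14 mA

Conductances: ΣG = 1/3.63 + 1/3.36 + 1/1.77 + 1/12.1 = 1.221 (1/kΩ).
By the current-divider rule, I = I_total · G_k/ΣG = 8.78 × 0.2438 = 2.141 mA.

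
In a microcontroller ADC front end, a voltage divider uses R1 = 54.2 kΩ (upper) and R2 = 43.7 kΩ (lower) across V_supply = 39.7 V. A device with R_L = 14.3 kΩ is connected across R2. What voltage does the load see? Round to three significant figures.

V_out ≈ 6.58 V

The load sits in parallel with R2, giving an effective lower resistance R2' = R2·R_L/(R2+R_L) = 10.77 kΩ.
Then V_out = V_supply · R2'/(R1 + R2') = 39.7 × 10.77/64.97 = 6.583 V.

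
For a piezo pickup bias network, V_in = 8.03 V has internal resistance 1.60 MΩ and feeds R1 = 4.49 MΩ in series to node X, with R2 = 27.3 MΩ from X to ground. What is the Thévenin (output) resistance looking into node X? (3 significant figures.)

R_th ≈ 4.98 MΩ

R1' = 1.60 + 4.49 = 6.090 MΩ (source resistance + R1).
With V_in suppressed (replaced by a short), R_th = R1' ‖ R2 = (6.090 × 27.3)/(6.090 + 27.3) = 4.979 MΩ.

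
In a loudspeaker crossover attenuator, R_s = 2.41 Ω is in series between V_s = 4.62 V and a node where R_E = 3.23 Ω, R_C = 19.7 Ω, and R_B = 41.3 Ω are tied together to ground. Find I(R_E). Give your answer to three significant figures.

Parallel bank: R_p = 1/(1/3.23 + 1/19.7 + 1/41.3) = 2.600 Ω.
V_A by voltage divider: V_A = 4.62 × 2.600/(2.41 + 2.600) = 2.398 V.
Branch current I = V_A/R_E = 2.398/3.23 = 0.7423 A.

I ≈ 0.742 A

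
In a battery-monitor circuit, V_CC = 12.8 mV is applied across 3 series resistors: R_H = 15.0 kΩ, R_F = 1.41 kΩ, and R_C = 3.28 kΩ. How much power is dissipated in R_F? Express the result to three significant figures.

The common current is I = 12.8/19.69 = 0.6501 µA.
P = I²R = 0.4226 × 1.41 = 0.5959 nW.

P ≈ 0.596 nW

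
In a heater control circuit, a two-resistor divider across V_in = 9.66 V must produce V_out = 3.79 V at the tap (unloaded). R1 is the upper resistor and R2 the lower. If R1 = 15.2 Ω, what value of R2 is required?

R2 ≈ 9.81 Ω

The divider ratio is R2/(R1+R2) = 3.79/9.66 = 0.3923.
Rearranging, R2 = R1·k/(1−k) = 15.2 × 0.6457 = 9.814 Ω.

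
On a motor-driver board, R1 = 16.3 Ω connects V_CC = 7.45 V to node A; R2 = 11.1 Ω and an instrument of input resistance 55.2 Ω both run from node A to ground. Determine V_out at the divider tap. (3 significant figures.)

The load sits in parallel with R2, giving an effective lower resistance R2' = R2·R_L/(R2+R_L) = 9.242 Ω.
Now apply the divider: V_out = 7.45 × 0.3618 = 2.696 V.
(Unloaded it would be 3.02 V; the load pulls it down.)

V_out ≈ 2.70 V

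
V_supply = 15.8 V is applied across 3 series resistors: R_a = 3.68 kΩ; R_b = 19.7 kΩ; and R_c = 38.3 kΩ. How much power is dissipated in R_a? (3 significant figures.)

The common current is I = 15.8/61.68 = 0.2562 mA.
P(R_a) = I²·R_a = (0.2562)² × 3.68 = 0.2415 mW.

P ≈ 0.241 mW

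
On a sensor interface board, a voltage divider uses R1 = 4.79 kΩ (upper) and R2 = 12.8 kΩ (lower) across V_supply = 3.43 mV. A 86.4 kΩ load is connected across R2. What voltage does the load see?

V_out ≈ 2.40 mV

R2 ‖ R_L = (12.8 × 86.4)/(12.8 + 86.4) = 11.15 kΩ.
Now apply the divider: V_out = 3.43 × 0.6995 = 2.399 mV.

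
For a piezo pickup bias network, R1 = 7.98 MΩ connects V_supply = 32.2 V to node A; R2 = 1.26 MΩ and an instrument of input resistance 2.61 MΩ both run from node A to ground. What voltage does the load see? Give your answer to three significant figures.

R2 ‖ R_L = (1.26 × 2.61)/(1.26 + 2.61) = 0.8498 MΩ.
Then V_out = V_supply · R2'/(R1 + R2') = 32.2 × 0.8498/8.830 = 3.099 V.
(Unloaded it would be 4.39 V; the load pulls it down.)

V_out ≈ 3.10 V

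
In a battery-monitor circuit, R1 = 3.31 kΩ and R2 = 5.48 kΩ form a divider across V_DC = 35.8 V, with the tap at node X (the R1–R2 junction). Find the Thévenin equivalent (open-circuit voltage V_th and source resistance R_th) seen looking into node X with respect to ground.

V_th is the unloaded tap voltage: V_DC · R2/(R1+R2) = 35.8 × 0.6234 = 22.32 V.
With V_DC suppressed (replaced by a short), R_th = R1 ‖ R2 = (3.310 × 5.48)/(3.310 + 5.48) = 2.064 kΩ.

V_th ≈ 22.3 V, R_th ≈ 2.06 kΩ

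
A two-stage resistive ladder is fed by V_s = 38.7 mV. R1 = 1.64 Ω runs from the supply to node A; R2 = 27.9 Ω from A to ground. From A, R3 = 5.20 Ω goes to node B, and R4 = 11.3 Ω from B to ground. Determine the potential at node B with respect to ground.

V_B ≈ 22.9 mV

The second stage (R3 + R4 = 16.50 Ω) loads node A in parallel with R2.
Effective lower resistance at A: R2 ‖ 16.50 = 10.37 Ω.
V_A = 38.7 × 10.37/(1.64 + 10.37) = 33.41 mV.
Stage 2 is unloaded, so V_B = V_A · R4/(R3+R4) = 33.41 × 11.3/16.50 = 22.88 mV.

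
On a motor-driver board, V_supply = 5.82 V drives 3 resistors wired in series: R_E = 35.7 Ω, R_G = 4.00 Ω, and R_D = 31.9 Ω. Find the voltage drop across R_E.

ΣR = 35.7 + 4.00 + 31.9 = 71.60 Ω.
By the voltage-divider rule, V = 5.82 × 35.70/71.60 = 2.902 V.

V ≈ 2.90 V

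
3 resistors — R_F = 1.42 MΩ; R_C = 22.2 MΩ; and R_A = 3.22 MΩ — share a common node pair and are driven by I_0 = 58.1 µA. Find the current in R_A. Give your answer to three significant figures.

Total conductance ΣG = 1/1.42 + 1/22.2 + 1/3.22 = 1.060 (units of 1/MΩ).
R_A takes the fraction G_k/ΣG = 0.3106/1.060 = 0.2930, so I = 58.1 × 0.2930 = 17.02 µA.

I ≈ 17.0 µA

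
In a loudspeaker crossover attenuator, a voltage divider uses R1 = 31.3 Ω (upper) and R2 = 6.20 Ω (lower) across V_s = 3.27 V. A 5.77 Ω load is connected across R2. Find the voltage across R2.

R2 ‖ R_L = (6.20 × 5.77)/(6.20 + 5.77) = 2.989 Ω.
Voltage divider with the loaded lower leg: V_out = 3.27 × 2.989/(31.3 + 2.989) = 3.27 × 0.08716 = 0.2850 V.
(Unloaded it would be 0.541 V; the load pulls it down.)

V_out ≈ 0.285 V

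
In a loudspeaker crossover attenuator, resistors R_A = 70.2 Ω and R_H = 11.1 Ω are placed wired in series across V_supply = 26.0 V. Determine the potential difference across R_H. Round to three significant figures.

V ≈ 3.55 V

Series total: ΣR = 70.2 + 11.1 = 81.30 Ω.
Voltage divider: V = V_supply · (11.10 / 81.30) = 26.0 × 0.1365 = 3.550 V.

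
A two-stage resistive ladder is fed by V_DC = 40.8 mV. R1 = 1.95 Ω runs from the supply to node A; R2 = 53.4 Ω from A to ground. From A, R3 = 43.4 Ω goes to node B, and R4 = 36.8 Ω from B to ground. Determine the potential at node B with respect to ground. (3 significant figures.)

Looking into the second stage from A: R3 + R4 = 80.20 Ω appears in parallel with R2.
R2 ‖ (R3+R4) = 32.06 Ω.
V_A = 40.8 × 32.06/(1.95 + 32.06) = 38.46 mV.
Then the unloaded second divider: V_B = V_A × R4/(R3+R4) = 38.46 × 0.4589 = 17.65 mV.

V_B ≈ 17.6 mV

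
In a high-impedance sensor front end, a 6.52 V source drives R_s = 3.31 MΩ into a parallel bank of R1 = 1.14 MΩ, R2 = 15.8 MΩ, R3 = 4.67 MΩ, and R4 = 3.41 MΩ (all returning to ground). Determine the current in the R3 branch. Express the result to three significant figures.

I ≈ 0.241 µA

Equivalent of the parallel group: R_p = 0.6907 MΩ.
V_A = 6.52 × 0.6907/4.001 = 1.126 V.
Branch current I = V_A/R3 = 1.126/4.67 = 0.2410 µA.
(Equivalently: I_total = 1.630 µA, then current-divider fraction G_k/ΣG = 0.1479.)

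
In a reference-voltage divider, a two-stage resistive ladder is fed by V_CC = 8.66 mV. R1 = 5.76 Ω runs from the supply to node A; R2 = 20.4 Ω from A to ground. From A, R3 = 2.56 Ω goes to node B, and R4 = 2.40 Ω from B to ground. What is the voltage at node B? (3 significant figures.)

V_B ≈ 1.71 mV

The second stage (R3 + R4 = 4.960 Ω) loads node A in parallel with R2.
Effective lower resistance at A: R2 ‖ 4.960 = 3.990 Ω.
V_A = 8.66 × 3.990/(5.76 + 3.990) = 3.544 mV.
V_B = V_A × 0.4839 = 1.715 mV.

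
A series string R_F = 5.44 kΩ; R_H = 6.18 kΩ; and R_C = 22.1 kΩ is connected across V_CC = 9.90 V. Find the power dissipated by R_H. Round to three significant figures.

P ≈ 0.533 mW

The common current is I = 9.90/33.72 = 0.2936 mA.
V(R_H) = I·R = 1.814 V; P = V·I = 1.814 × 0.2936 = 0.5327 mW.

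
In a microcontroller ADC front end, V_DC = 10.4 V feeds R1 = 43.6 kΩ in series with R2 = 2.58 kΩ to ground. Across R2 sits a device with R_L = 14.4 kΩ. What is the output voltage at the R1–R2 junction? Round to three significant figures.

The load sits in parallel with R2, giving an effective lower resistance R2' = R2·R_L/(R2+R_L) = 2.188 kΩ.
Now apply the divider: V_out = 10.4 × 0.04779 = 0.4970 V.

V_out ≈ 0.497 V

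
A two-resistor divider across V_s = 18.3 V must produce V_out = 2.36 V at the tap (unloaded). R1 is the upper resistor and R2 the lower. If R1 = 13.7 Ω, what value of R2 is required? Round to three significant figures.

R2 ≈ 2.03 Ω

Required fraction k = V_out/V_s = 0.1290.
Rearranging, R2 = R1·k/(1−k) = 13.7 × 0.1481 = 2.028 Ω.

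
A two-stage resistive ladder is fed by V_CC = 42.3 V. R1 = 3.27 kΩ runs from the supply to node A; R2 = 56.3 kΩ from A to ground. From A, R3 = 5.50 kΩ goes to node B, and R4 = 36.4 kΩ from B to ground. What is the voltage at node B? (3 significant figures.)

The second stage (R3 + R4 = 41.90 kΩ) loads node A in parallel with R2.
Effective lower resistance at A: R2 ‖ 41.90 = 24.02 kΩ.
V_A = 42.3 × 24.02/(3.27 + 24.02) = 37.23 V.
Then the unloaded second divider: V_B = V_A × R4/(R3+R4) = 37.23 × 0.8687 = 32.34 V.

V_B ≈ 32.3 V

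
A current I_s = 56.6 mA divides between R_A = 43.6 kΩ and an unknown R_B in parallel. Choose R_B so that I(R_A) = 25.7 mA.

R_B ≈ 36.3 kΩ

Two-branch current divider: I_A = I_s · R_B/(R_A + R_B).
25.7/56.6 = R_B/(R_A + R_B) → R_B = R_A · (0.4541)/(1 − 0.4541) = 43.6 × 0.8317 = 36.26 kΩ.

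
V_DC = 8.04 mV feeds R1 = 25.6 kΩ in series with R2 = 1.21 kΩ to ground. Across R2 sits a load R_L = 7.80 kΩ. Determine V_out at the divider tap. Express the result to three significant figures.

First combine the lower leg with the load: R2 ‖ R_L = 1.048 kΩ.
Voltage divider with the loaded lower leg: V_out = 8.04 × 1.048/(25.6 + 1.048) = 8.04 × 0.03931 = 0.3160 mV.

V_out ≈ 0.316 mV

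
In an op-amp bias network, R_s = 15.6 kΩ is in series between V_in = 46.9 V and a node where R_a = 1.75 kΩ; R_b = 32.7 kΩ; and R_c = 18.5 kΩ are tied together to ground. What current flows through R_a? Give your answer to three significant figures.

I ≈ 2.39 mA

Combine the parallel branches: R_p = (1/1.75 + 1/32.7 + 1/18.5)⁻¹ = 1.524 kΩ.
V_A = 46.9 × 1.524/17.12 = 4.175 V.
I(R_a) = V_A / R_a = 4.175/1.75 = 2.385 mA.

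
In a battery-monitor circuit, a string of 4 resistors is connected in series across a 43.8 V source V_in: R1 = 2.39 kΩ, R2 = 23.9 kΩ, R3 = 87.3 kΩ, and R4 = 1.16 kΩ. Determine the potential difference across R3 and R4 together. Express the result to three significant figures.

V ≈ 33.8 V

Series total: ΣR = 2.39 + 23.9 + 87.3 + 1.16 = 114.8 kΩ.
R_{R3..R4} = 87.3 + 1.16 = 88.46 kΩ.
Voltage divider: V = V_in · (88.46 / 114.8) = 43.8 × 0.7709 = 33.77 V.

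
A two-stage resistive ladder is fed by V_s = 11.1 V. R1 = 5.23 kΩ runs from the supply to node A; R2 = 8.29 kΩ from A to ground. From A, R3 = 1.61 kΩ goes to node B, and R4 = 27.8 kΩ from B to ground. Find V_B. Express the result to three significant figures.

V_B ≈ 5.80 V

The second stage (R3 + R4 = 29.41 kΩ) loads node A in parallel with R2.
Effective lower resistance at A: R2 ‖ 29.41 = 6.467 kΩ.
V_A = 11.1 × 6.467/(5.23 + 6.467) = 6.137 V.
Stage 2 is unloaded, so V_B = V_A · R4/(R3+R4) = 6.137 × 27.8/29.41 = 5.801 V.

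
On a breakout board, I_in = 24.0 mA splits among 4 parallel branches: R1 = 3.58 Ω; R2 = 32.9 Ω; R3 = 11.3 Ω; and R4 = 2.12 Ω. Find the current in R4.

I ≈ 13.0 mA

Conductances: ΣG = 1/3.58 + 1/32.9 + 1/11.3 + 1/2.12 = 0.8699 (1/Ω).
R4 takes the fraction G_k/ΣG = 0.4717/0.8699 = 0.5422, so I = 24.0 × 0.5422 = 13.01 mA.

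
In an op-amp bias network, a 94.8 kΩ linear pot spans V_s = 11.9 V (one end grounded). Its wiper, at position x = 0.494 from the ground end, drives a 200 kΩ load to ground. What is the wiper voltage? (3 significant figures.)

The pot divides into 47.97 kΩ above the wiper and 46.83 kΩ below.
(x·R_p) ‖ R_L = 37.95 kΩ.
V_out = 11.9 × 37.95/(47.97 + 37.95) = 5.256 V.
(Unloaded: V_out = x·V_s = 5.88 V.)

V_out ≈ 5.26 V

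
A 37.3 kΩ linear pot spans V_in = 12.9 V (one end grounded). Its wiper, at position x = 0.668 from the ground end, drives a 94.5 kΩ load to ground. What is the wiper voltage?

Split the track: R_lower = x·R_p = 24.92 kΩ, R_upper = (1−x)·R_p = 12.38 kΩ.
R_L loads the lower segment: effective lower R = 19.72 kΩ.
Then V_out = V_in · 19.72/(12.38 + 19.72) = 7.924 V.
(Unloaded: V_out = x·V_in = 8.62 V.)

V_out ≈ 7.92 V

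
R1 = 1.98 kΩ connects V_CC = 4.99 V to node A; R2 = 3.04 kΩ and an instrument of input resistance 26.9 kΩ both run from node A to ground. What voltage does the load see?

V_out ≈ 2.89 V

The load sits in parallel with R2, giving an effective lower resistance R2' = R2·R_L/(R2+R_L) = 2.731 kΩ.
Now apply the divider: V_out = 4.99 × 0.5797 = 2.893 V.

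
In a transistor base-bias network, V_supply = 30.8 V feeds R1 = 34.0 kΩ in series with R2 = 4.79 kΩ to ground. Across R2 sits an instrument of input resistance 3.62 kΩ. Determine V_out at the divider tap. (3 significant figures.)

V_out ≈ 1.76 V

The load sits in parallel with R2, giving an effective lower resistance R2' = R2·R_L/(R2+R_L) = 2.062 kΩ.
Voltage divider with the loaded lower leg: V_out = 30.8 × 2.062/(34.0 + 2.062) = 30.8 × 0.05717 = 1.761 V.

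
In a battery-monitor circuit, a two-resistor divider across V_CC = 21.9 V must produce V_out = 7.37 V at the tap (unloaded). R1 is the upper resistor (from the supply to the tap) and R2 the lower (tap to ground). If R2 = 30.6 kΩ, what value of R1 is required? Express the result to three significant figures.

V_out/V_CC = R2/(R1+R2) = 0.3365.
So R1 = R2 · (V_CC/V_out − 1) = 30.6 × (21.9/7.37 − 1) = 30.6 × 1.972 = 60.33 kΩ.

R1 ≈ 60.3 kΩ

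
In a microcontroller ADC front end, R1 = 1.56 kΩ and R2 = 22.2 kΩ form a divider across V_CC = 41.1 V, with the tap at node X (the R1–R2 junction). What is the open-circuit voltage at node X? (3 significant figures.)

V_th ≈ 38.4 V

Open-circuit (no load on X): V_th = V_CC · R2/(R1 + R2) = 41.1 × 22.2/(1.560 + 22.2) = 38.40 V.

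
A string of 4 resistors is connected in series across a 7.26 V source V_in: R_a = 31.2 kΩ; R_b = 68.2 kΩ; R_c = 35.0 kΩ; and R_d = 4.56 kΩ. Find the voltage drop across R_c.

V ≈ 1.83 V

Total series resistance ΣR = 31.2 + 68.2 + 35.0 + 4.56 = 139.0 kΩ.
V = V_in · R/ΣR = 7.26 × 0.2519 = 1.829 V.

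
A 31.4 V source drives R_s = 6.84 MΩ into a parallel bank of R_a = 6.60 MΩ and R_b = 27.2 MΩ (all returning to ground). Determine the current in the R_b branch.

I ≈ 0.505 µA

Parallel bank: R_p = 1/(1/6.60 + 1/27.2) = 5.311 MΩ.
V_A by voltage divider: V_A = 31.4 × 5.311/(6.84 + 5.311) = 13.72 V.
I(R_b) = V_A / R_b = 13.72/27.2 = 0.5046 µA.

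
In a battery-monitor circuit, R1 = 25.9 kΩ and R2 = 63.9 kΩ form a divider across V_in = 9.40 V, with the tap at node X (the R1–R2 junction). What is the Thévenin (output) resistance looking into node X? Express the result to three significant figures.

R_th ≈ 18.4 kΩ

With V_in suppressed (replaced by a short), R_th = R1 ‖ R2 = (25.90 × 63.9)/(25.90 + 63.9) = 18.43 kΩ.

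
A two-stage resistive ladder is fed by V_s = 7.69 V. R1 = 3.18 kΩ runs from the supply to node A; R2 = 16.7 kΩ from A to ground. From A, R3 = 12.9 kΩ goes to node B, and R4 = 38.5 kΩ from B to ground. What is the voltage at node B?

V_B ≈ 4.60 V

Node A sees R2 in parallel with the series input of stage 2, R3 + R4 = 51.40 kΩ.
R2 ‖ (R3+R4) = 12.60 kΩ.
V_A = 7.69 × 12.60/(3.18 + 12.60) = 6.141 V.
V_B = V_A × 0.7490 = 4.600 V.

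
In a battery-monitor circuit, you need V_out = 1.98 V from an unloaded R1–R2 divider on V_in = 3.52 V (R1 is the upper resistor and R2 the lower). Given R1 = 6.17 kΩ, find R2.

Required fraction k = V_out/V_in = 0.5625.
R2 = R1 · 0.5625/(1 − 0.5625) = 7.933 kΩ.

R2 ≈ 7.93 kΩ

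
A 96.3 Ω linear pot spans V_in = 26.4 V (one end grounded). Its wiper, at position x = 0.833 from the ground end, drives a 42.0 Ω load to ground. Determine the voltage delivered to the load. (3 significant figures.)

The pot divides into 16.08 Ω above the wiper and 80.22 Ω below.
(x·R_p) ‖ R_L = 27.57 Ω.
Then V_out = V_in · 27.57/(16.08 + 27.57) = 16.67 V.
(Unloaded: V_out = x·V_in = 22.0 V.)

V_out ≈ 16.7 V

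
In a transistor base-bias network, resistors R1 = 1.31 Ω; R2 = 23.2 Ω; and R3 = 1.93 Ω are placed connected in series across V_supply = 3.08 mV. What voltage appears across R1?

V ≈ 0.153 mV

ΣR = 1.31 + 23.2 + 1.93 = 26.44 Ω.
Voltage divider: V = V_supply · (1.310 / 26.44) = 3.08 × 0.04955 = 0.1526 mV.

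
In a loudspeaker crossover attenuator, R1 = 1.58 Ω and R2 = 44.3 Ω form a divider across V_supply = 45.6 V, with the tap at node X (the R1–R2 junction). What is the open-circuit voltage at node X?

V_th is the unloaded tap voltage: V_supply · R2/(R1+R2) = 45.6 × 0.9656 = 44.03 V.

V_th ≈ 44.0 V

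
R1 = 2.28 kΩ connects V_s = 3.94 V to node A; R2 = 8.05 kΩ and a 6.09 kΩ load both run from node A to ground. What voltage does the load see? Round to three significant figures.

V_out ≈ 2.38 V

First combine the lower leg with the load: R2 ‖ R_L = 3.467 kΩ.
Then V_out = V_s · R2'/(R1 + R2') = 3.94 × 3.467/5.747 = 2.377 V.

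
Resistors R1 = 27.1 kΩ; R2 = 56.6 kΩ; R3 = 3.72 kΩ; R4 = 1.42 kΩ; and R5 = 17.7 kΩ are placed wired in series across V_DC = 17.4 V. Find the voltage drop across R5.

V ≈ 2.89 V

Series total: ΣR = 27.1 + 56.6 + 3.72 + 1.42 + 17.7 = 106.5 kΩ.
Voltage divider: V = V_DC · (17.70 / 106.5) = 17.4 × 0.1661 = 2.891 V.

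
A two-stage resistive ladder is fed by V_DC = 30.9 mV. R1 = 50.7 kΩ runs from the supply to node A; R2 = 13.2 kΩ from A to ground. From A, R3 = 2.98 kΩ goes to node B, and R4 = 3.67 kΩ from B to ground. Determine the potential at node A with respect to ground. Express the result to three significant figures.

Node A sees R2 in parallel with the series input of stage 2, R3 + R4 = 6.650 kΩ.
R2 ‖ (R3+R4) = 4.422 kΩ.
So V_A = 30.9 × 0.08022 = 2.479 mV.

V_A ≈ 2.48 mV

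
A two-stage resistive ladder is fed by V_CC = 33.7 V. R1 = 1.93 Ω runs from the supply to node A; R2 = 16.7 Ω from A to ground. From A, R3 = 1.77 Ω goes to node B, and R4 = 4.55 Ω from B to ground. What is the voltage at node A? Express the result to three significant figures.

V_A ≈ 23.7 V

Looking into the second stage from A: R3 + R4 = 6.320 Ω appears in parallel with R2.
Effective lower resistance at A: R2 ‖ 6.320 = 4.585 Ω.
First divider: V_A = V_CC · 4.585/(1.93 + 4.585) = 23.72 V.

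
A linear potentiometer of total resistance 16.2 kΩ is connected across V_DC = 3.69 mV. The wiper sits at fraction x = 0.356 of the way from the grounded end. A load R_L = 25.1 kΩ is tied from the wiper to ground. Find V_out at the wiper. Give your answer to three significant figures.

V_out ≈ 1.14 mV

Lower segment x·R_p = 5.767 kΩ; upper segment (1−x)·R_p = 10.43 kΩ.
(x·R_p) ‖ R_L = 4.690 kΩ.
Loaded-divider output: V_out = 3.69 × 0.3101 = 1.144 mV.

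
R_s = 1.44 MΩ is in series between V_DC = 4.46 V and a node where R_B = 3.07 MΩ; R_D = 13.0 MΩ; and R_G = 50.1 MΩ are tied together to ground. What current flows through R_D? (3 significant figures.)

Combine the parallel branches: R_p = (1/3.07 + 1/13.0 + 1/50.1)⁻¹ = 2.366 MΩ.
Node voltage V_A = V_DC · R_p/(R_s + R_p) = 4.46 × 0.6217 = 2.773 V.
I(R_D) = V_A / R_D = 2.773/13.0 = 0.2133 µA.

I ≈ 0.213 µA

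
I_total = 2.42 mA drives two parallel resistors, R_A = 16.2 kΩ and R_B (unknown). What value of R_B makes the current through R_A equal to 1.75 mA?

R_B ≈ 42.3 kΩ

In a two-way split, I_A/I_total = R_B/(R_A + R_B).
1.75/2.42 = R_B/(R_A + R_B) → R_B = R_A · (0.7231)/(1 − 0.7231) = 16.2 × 2.612 = 42.31 kΩ.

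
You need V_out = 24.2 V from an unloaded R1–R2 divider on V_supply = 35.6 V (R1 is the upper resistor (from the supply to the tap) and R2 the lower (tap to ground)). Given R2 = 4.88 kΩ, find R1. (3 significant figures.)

R1 ≈ 2.30 kΩ

Required fraction k = V_out/V_supply = 0.6798.
R1 = R2·(1/k − 1) = 4.88 × 0.4711 = 2.299 kΩ.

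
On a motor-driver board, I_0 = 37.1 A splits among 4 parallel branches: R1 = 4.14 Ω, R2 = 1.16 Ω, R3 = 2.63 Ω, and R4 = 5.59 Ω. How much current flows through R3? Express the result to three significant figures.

I ≈ 8.48 A

Total conductance ΣG = 1/4.14 + 1/1.16 + 1/2.63 + 1/5.59 = 1.663 (units of 1/Ω).
Current divider: I(R3) = I_0 · G_k/ΣG = 37.1 × (0.3802/1.663) = 37.1 × 0.2287 = 8.484 A.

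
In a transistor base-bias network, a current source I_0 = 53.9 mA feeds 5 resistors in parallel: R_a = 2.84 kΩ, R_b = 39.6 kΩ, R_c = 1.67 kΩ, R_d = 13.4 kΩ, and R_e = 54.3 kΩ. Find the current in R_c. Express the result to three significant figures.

Conductances: ΣG = 1/2.84 + 1/39.6 + 1/1.67 + 1/13.4 + 1/54.3 = 1.069 (1/kΩ).
Current divider: I(R_c) = I_0 · G_k/ΣG = 53.9 × (0.5988/1.069) = 53.9 × 0.5600 = 30.19 mA.

I ≈ 30.2 mA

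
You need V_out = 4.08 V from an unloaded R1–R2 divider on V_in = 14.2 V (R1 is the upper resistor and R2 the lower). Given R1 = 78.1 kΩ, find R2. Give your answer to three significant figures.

R2 ≈ 31.5 kΩ

Required fraction k = V_out/V_in = 0.2873.
So R2 = R1 · V_out/(V_in − V_out) = 78.1 × 4.08/(14.2 − 4.08) = 78.1 × 0.4032 = 31.49 kΩ.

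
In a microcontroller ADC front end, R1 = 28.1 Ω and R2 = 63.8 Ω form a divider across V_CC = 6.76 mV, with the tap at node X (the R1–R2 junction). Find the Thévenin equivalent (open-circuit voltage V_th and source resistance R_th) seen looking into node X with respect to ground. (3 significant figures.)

V_th ≈ 4.69 mV, R_th ≈ 19.5 Ω

Open-circuit (no load on X): V_th = V_CC · R2/(R1 + R2) = 6.76 × 63.8/(28.10 + 63.8) = 4.693 mV.
With V_CC suppressed (replaced by a short), R_th = R1 ‖ R2 = (28.10 × 63.8)/(28.10 + 63.8) = 19.51 Ω.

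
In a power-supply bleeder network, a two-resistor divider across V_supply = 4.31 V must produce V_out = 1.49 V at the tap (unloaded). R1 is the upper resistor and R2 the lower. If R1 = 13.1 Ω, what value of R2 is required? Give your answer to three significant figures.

V_out/V_supply = R2/(R1+R2) = 0.3457.
Rearranging, R2 = R1·k/(1−k) = 13.1 × 0.5284 = 6.922 Ω.

R2 ≈ 6.92 Ω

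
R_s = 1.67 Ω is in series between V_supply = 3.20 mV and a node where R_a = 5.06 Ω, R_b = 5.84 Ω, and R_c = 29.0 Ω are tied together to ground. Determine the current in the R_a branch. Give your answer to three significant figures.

Parallel bank: R_p = 1/(1/5.06 + 1/5.84 + 1/29.0) = 2.479 Ω.
V_A = 3.20 × 2.479/4.149 = 1.912 mV.
Branch current I = V_A/R_a = 1.912/5.06 = 0.3779 mA.
(Check via current divider: I_total = 0.7712 mA; share G_k/ΣG = 0.4900 → same result.)

I ≈ 0.378 mA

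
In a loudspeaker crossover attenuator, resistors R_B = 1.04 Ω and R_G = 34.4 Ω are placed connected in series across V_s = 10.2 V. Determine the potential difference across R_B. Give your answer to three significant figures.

Series total: ΣR = 1.04 + 34.4 = 35.44 Ω.
V = V_s · R/ΣR = 10.2 × 0.02935 = 0.2993 V.

V ≈ 0.299 V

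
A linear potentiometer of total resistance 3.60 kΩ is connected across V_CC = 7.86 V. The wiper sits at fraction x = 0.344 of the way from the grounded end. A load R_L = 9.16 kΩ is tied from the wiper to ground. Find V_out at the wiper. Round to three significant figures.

Lower segment x·R_p = 1.238 kΩ; upper segment (1−x)·R_p = 2.362 kΩ.
(x·R_p) ‖ R_L = 1.091 kΩ.
Loaded-divider output: V_out = 7.86 × 0.3160 = 2.484 V.
(Unloaded: V_out = x·V_CC = 2.70 V.)

V_out ≈ 2.48 V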